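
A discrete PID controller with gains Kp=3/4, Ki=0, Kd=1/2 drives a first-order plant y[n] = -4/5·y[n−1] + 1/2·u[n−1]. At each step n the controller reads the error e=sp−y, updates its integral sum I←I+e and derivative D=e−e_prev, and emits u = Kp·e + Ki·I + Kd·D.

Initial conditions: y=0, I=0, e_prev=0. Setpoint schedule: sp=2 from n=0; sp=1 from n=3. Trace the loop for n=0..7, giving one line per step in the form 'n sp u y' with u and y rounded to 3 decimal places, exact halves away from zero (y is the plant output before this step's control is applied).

(exact arithmetic carried between steps; '≈' marks a value shown rounded to 6 d.p. or computed from one; I and e_prev carry over from the previous line; the table rounds u and y to 3 d.p., halves away from zero)
n=0: y=0, sp=2, e=sp−y=2; I=2, D=e−e_prev=2; u=3/4·2+0·2+1/2·2=2.5; next y=-4/5·0+1/2·2.5=1.25
n=1: y=1.25, sp=2, e=sp−y=0.75; I=2.75, D=e−e_prev=-1.25; u=3/4·0.75+0·2.75+1/2·(-1.25)=-0.0625; next y=-4/5·1.25+1/2·(-0.0625)=-1.03125
n=2: y=-1.03125, sp=2, e=sp−y=3.03125; I=5.78125, D=e−e_prev=2.28125; u=3/4·3.03125+0·5.78125+1/2·2.28125≈3.414063; next y=-4/5·(-1.03125)+1/2·3.414063≈2.532031
n=3: y≈2.532031, sp=1, e=sp−y≈-1.532031; I≈4.249219, D=e−e_prev≈-4.563281; u=3/4·(-1.532031)+0·4.249219+1/2·(-4.563281)≈-3.430664; next y=-4/5·2.532031+1/2·(-3.430664)≈-3.740957
n=4: y≈-3.740957, sp=1, e=sp−y≈4.740957; I≈8.990176, D=e−e_prev≈6.272988; u=3/4·4.740957+0·8.990176+1/2·6.272988≈6.692212; next y=-4/5·(-3.740957)+1/2·6.692212≈6.338872
n=5: y≈6.338872, sp=1, e=sp−y≈-5.338872; I≈3.651304, D=e−e_prev≈-10.079829; u=3/4·(-5.338872)+0·3.651304+1/2·(-10.079829)≈-9.044068; next y=-4/5·6.338872+1/2·(-9.044068)≈-9.593131
n=6: y≈-9.593131, sp=1, e=sp−y≈10.593131; I≈14.244435, D=e−e_prev≈15.932003; u=3/4·10.593131+0·14.244435+1/2·15.932003≈15.910850; next y=-4/5·(-9.593131)+1/2·15.910850≈15.629930
n=7: y≈15.629930, sp=1, e=sp−y≈-14.629930; I≈-0.385494, D=e−e_prev≈-25.223061; u=3/4·(-14.629930)+0·(-0.385494)+1/2·(-25.223061)≈-23.583978; next y=-4/5·15.629930+1/2·(-23.583978)≈-24.295933

0 2 2.500 0.000
1 2 -0.063 1.250
2 2 3.414 -1.031
3 1 -3.431 2.532
4 1 6.692 -3.741
5 1 -9.044 6.339
6 1 15.911 -9.593
7 1 -23.584 15.630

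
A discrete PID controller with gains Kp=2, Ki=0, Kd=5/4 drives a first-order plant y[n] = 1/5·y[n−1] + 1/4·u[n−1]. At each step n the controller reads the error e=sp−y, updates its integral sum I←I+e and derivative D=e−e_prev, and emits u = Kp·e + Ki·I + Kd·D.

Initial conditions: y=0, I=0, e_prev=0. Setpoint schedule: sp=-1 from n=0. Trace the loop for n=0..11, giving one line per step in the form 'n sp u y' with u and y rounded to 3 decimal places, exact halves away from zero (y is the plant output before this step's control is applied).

(exact arithmetic carried between steps; '≈' marks a value shown rounded to 6 d.p. or computed from one; I and e_prev carry over from the previous line; the table rounds u and y to 3 d.p., halves away from zero)
n=0: y=0, sp=-1, e=sp−y=-1; I=-1, D=e−e_prev=-1; u=2·(-1)+0·(-1)+5/4·(-1)=-3.25; next y=1/5·0+1/4·(-3.25)=-0.8125
n=1: y=-0.8125, sp=-1, e=sp−y=-0.1875; I=-1.1875, D=e−e_prev=0.8125; u=2·(-0.1875)+0·(-1.1875)+5/4·0.8125=0.640625; next y=1/5·(-0.8125)+1/4·0.640625≈-0.002344
n=2: y≈-0.002344, sp=-1, e=sp−y≈-0.997656; I≈-2.185156, D=e−e_prev≈-0.810156; u=2·(-0.997656)+0·(-2.185156)+5/4·(-0.810156)≈-3.008008; next y=1/5·(-0.002344)+1/4·(-3.008008)≈-0.752471
n=3: y≈-0.752471, sp=-1, e=sp−y≈-0.247529; I≈-2.432686, D=e−e_prev≈0.750127; u=2·(-0.247529)+0·(-2.432686)+5/4·0.750127≈0.442600; next y=1/5·(-0.752471)+1/4·0.442600≈-0.039844
n=4: y≈-0.039844, sp=-1, e=sp−y≈-0.960156; I≈-3.392841, D=e−e_prev≈-0.712627; u=2·(-0.960156)+0·(-3.392841)+5/4·(-0.712627)≈-2.811095; next y=1/5·(-0.039844)+1/4·(-2.811095)≈-0.710743
n=5: y≈-0.710743, sp=-1, e=sp−y≈-0.289257; I≈-3.682099, D=e−e_prev≈0.670898; u=2·(-0.289257)+0·(-3.682099)+5/4·0.670898≈0.260108; next y=1/5·(-0.710743)+1/4·0.260108≈-0.077121
n=6: y≈-0.077121, sp=-1, e=sp−y≈-0.922879; I≈-4.604977, D=e−e_prev≈-0.633621; u=2·(-0.922879)+0·(-4.604977)+5/4·(-0.633621)≈-2.637783; next y=1/5·(-0.077121)+1/4·(-2.637783)≈-0.674870
n=7: y≈-0.674870, sp=-1, e=sp−y≈-0.325130; I≈-4.930107, D=e−e_prev≈0.597749; u=2·(-0.325130)+0·(-4.930107)+5/4·0.597749≈0.096926; next y=1/5·(-0.674870)+1/4·0.096926≈-0.110742
n=8: y≈-0.110742, sp=-1, e=sp−y≈-0.889258; I≈-5.819365, D=e−e_prev≈-0.564128; u=2·(-0.889258)+0·(-5.819365)+5/4·(-0.564128)≈-2.483675; next y=1/5·(-0.110742)+1/4·(-2.483675)≈-0.643067
n=9: y≈-0.643067, sp=-1, e=sp−y≈-0.356933; I≈-6.176298, D=e−e_prev≈0.532325; u=2·(-0.356933)+0·(-6.176298)+5/4·0.532325≈-0.048460; next y=1/5·(-0.643067)+1/4·(-0.048460)≈-0.140728
n=10: y≈-0.140728, sp=-1, e=sp−y≈-0.859272; I≈-7.035569, D=e−e_prev≈-0.502339; u=2·(-0.859272)+0·(-7.035569)+5/4·(-0.502339)≈-2.346467; next y=1/5·(-0.140728)+1/4·(-2.346467)≈-0.614762
n=11: y≈-0.614762, sp=-1, e=sp−y≈-0.385238; I≈-7.420807, D=e−e_prev≈0.474034; u=2·(-0.385238)+0·(-7.420807)+5/4·0.474034≈-0.177933; next y=1/5·(-0.614762)+1/4·(-0.177933)≈-0.167436

0 -1 -3.250 0.000
1 -1 0.641 -0.813
2 -1 -3.008 -0.002
3 -1 0.443 -0.752
4 -1 -2.811 -0.040
5 -1 0.260 -0.711
6 -1 -2.638 -0.077
7 -1 0.097 -0.675
8 -1 -2.484 -0.111
9 -1 -0.048 -0.643
10 -1 -2.346 -0.141
11 -1 -0.178 -0.615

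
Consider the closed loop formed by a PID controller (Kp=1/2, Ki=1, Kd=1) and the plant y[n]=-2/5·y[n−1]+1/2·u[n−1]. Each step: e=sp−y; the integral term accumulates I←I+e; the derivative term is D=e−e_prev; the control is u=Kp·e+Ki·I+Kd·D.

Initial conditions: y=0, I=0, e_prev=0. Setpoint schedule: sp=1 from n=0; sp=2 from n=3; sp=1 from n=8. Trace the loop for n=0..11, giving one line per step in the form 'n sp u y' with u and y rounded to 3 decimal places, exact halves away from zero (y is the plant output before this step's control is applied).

0 1 2.500 0.000
1 1 -0.625 1.250
2 1 5.531 -0.813
3 2 -1.977 3.091
4 2 13.124 -2.225
5 2 -12.157 7.452
6 2 33.345 -9.059
7 2 -45.496 20.296
8 1 90.970 -30.866
9 1 -149.071 57.832
10 1 271.545 -97.668
11 1 -466.557 174.840

(exact arithmetic carried between steps; '≈' marks a value shown rounded to 6 d.p. or computed from one; I and e_prev carry over from the previous line; the table rounds u and y to 3 d.p., halves away from zero)
n=0: y=0, sp=1, e=sp−y=1; I=1, D=e−e_prev=1; u=1/2·1+1·1+1·1=2.5; next y=-2/5·0+1/2·2.5=1.25
n=1: y=1.25, sp=1, e=sp−y=-0.25; I=0.75, D=e−e_prev=-1.25; u=1/2·(-0.25)+1·0.75+1·(-1.25)=-0.625; next y=-2/5·1.25+1/2·(-0.625)=-0.8125
n=2: y=-0.8125, sp=1, e=sp−y=1.8125; I=2.5625, D=e−e_prev=2.0625; u=1/2·1.8125+1·2.5625+1·2.0625=5.53125; next y=-2/5·(-0.8125)+1/2·5.53125=3.090625
n=3: y=3.090625, sp=2, e=sp−y=-1.090625; I=1.471875, D=e−e_prev=-2.903125; u=1/2·(-1.090625)+1·1.471875+1·(-2.903125)≈-1.976563; next y=-2/5·3.090625+1/2·(-1.976563)≈-2.224531
n=4: y≈-2.224531, sp=2, e=sp−y≈4.224531; I≈5.696406, D=e−e_prev≈5.315156; u=1/2·4.224531+1·5.696406+1·5.315156≈13.123828; next y=-2/5·(-2.224531)+1/2·13.123828≈7.451727
n=5: y≈7.451727, sp=2, e=sp−y≈-5.451727; I≈0.244680, D=e−e_prev≈-9.676258; u=1/2·(-5.451727)+1·0.244680+1·(-9.676258)≈-12.157441; next y=-2/5·7.451727+1/2·(-12.157441)≈-9.059411
n=6: y≈-9.059411, sp=2, e=sp−y≈11.059411; I≈11.304091, D=e−e_prev≈16.511138; u=1/2·11.059411+1·11.304091+1·16.511138≈33.344935; next y=-2/5·(-9.059411)+1/2·33.344935≈20.296232
n=7: y≈20.296232, sp=2, e=sp−y≈-18.296232; I≈-6.992141, D=e−e_prev≈-29.355643; u=1/2·(-18.296232)+1·(-6.992141)+1·(-29.355643)≈-45.495900; next y=-2/5·20.296232+1/2·(-45.495900)≈-30.866443
n=8: y≈-30.866443, sp=1, e=sp−y≈31.866443; I≈24.874302, D=e−e_prev≈50.162674; u=1/2·31.866443+1·24.874302+1·50.162674≈90.970198; next y=-2/5·(-30.866443)+1/2·90.970198≈57.831676
n=9: y≈57.831676, sp=1, e=sp−y≈-56.831676; I≈-31.957374, D=e−e_prev≈-88.698119; u=1/2·(-56.831676)+1·(-31.957374)+1·(-88.698119)≈-149.071331; next y=-2/5·57.831676+1/2·(-149.071331)≈-97.668336
n=10: y≈-97.668336, sp=1, e=sp−y≈98.668336; I≈66.710962, D=e−e_prev≈155.500011; u=1/2·98.668336+1·66.710962+1·155.500011≈271.545141; next y=-2/5·(-97.668336)+1/2·271.545141≈174.839905
n=11: y≈174.839905, sp=1, e=sp−y≈-173.839905; I≈-107.128943, D=e−e_prev≈-272.508240; u=1/2·(-173.839905)+1·(-107.128943)+1·(-272.508240)≈-466.557136; next y=-2/5·174.839905+1/2·(-466.557136)≈-303.214530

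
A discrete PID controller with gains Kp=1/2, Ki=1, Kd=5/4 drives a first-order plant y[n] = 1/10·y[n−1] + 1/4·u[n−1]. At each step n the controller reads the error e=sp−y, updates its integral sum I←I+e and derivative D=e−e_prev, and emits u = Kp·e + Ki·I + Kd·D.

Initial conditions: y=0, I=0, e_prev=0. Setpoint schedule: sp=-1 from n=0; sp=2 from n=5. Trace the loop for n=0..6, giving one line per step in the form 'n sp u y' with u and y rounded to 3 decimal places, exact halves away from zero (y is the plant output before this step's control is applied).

0 -1 -2.750 0.000
1 -1 -0.609 -0.688
2 -1 -3.064 -0.221
3 -1 -1.701 -0.788
4 -1 -3.403 -0.504
5 2 5.799 -0.901
6 2 -1.763 1.360

(exact arithmetic carried between steps; '≈' marks a value shown rounded to 6 d.p. or computed from one; I and e_prev carry over from the previous line; the table rounds u and y to 3 d.p., halves away from zero)
n=0: y=0, sp=-1, e=sp−y=-1; I=-1, D=e−e_prev=-1; u=1/2·(-1)+1·(-1)+5/4·(-1)=-2.75; next y=1/10·0+1/4·(-2.75)=-0.6875
n=1: y=-0.6875, sp=-1, e=sp−y=-0.3125; I=-1.3125, D=e−e_prev=0.6875; u=1/2·(-0.3125)+1·(-1.3125)+5/4·0.6875=-0.609375; next y=1/10·(-0.6875)+1/4·(-0.609375)≈-0.221094
n=2: y≈-0.221094, sp=-1, e=sp−y≈-0.778906; I≈-2.091406, D=e−e_prev≈-0.466406; u=1/2·(-0.778906)+1·(-2.091406)+5/4·(-0.466406)≈-3.063867; next y=1/10·(-0.221094)+1/4·(-3.063867)≈-0.788076
n=3: y≈-0.788076, sp=-1, e=sp−y≈-0.211924; I≈-2.303330, D=e−e_prev≈0.566982; u=1/2·(-0.211924)+1·(-2.303330)+5/4·0.566982≈-1.700564; next y=1/10·(-0.788076)+1/4·(-1.700564)≈-0.503949
n=4: y≈-0.503949, sp=-1, e=sp−y≈-0.496051; I≈-2.799381, D=e−e_prev≈-0.284128; u=1/2·(-0.496051)+1·(-2.799381)+5/4·(-0.284128)≈-3.402567; next y=1/10·(-0.503949)+1/4·(-3.402567)≈-0.901037
n=5: y≈-0.901037, sp=2, e=sp−y≈2.901037; I≈0.101655, D=e−e_prev≈3.397088; u=1/2·2.901037+1·0.101655+5/4·3.397088≈5.798533; next y=1/10·(-0.901037)+1/4·5.798533≈1.359530
n=6: y≈1.359530, sp=2, e=sp−y≈0.640470; I≈0.742125, D=e−e_prev≈-2.260566; u=1/2·0.640470+1·0.742125+5/4·(-2.260566)≈-1.763347; next y=1/10·1.359530+1/4·(-1.763347)≈-0.304884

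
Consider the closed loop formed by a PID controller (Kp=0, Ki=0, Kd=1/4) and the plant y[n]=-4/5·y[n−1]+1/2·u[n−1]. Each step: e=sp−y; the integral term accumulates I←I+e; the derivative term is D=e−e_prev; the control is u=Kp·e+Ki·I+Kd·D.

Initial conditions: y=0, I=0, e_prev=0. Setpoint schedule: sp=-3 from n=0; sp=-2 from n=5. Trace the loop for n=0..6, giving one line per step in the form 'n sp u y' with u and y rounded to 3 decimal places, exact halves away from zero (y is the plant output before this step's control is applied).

(exact arithmetic carried between steps; '≈' marks a value shown rounded to 6 d.p. or computed from one; I and e_prev carry over from the previous line; the table rounds u and y to 3 d.p., halves away from zero)
n=0: y=0, sp=-3, e=sp−y=-3; I=-3, D=e−e_prev=-3; u=0·(-3)+0·(-3)+1/4·(-3)=-0.75; next y=-4/5·0+1/2·(-0.75)=-0.375
n=1: y=-0.375, sp=-3, e=sp−y=-2.625; I=-5.625, D=e−e_prev=0.375; u=0·(-2.625)+0·(-5.625)+1/4·0.375=0.09375; next y=-4/5·(-0.375)+1/2·0.09375=0.346875
n=2: y=0.346875, sp=-3, e=sp−y=-3.346875; I=-8.971875, D=e−e_prev=-0.721875; u=0·(-3.346875)+0·(-8.971875)+1/4·(-0.721875)≈-0.180469; next y=-4/5·0.346875+1/2·(-0.180469)≈-0.367734
n=3: y≈-0.367734, sp=-3, e=sp−y≈-2.632266; I≈-11.604141, D=e−e_prev≈0.714609; u=0·(-2.632266)+0·(-11.604141)+1/4·0.714609≈0.178652; next y=-4/5·(-0.367734)+1/2·0.178652≈0.383514
n=4: y≈0.383514, sp=-3, e=sp−y≈-3.383514; I≈-14.987654, D=e−e_prev≈-0.751248; u=0·(-3.383514)+0·(-14.987654)+1/4·(-0.751248)≈-0.187812; next y=-4/5·0.383514+1/2·(-0.187812)≈-0.400717
n=5: y≈-0.400717, sp=-2, e=sp−y≈-1.599283; I≈-16.586937, D=e−e_prev≈1.784231; u=0·(-1.599283)+0·(-16.586937)+1/4·1.784231≈0.446058; next y=-4/5·(-0.400717)+1/2·0.446058≈0.543602
n=6: y≈0.543602, sp=-2, e=sp−y≈-2.543602; I≈-19.130540, D=e−e_prev≈-0.944319; u=0·(-2.543602)+0·(-19.130540)+1/4·(-0.944319)≈-0.236080; next y=-4/5·0.543602+1/2·(-0.236080)≈-0.552922

0 -3 -0.750 0.000
1 -3 0.094 -0.375
2 -3 -0.180 0.347
3 -3 0.179 -0.368
4 -3 -0.188 0.384
5 -2 0.446 -0.401
6 -2 -0.236 0.544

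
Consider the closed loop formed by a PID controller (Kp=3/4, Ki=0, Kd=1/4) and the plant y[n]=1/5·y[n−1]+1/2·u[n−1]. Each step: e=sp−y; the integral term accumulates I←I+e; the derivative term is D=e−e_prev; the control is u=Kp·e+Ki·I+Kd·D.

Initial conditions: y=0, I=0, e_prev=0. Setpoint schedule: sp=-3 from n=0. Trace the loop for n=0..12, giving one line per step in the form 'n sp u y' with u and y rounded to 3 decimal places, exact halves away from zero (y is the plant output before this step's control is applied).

0 -3 -3.000 0.000
1 -3 -0.750 -1.500
2 -3 -1.950 -0.675
3 -3 -1.309 -1.110
4 -3 -1.651 -0.876
5 -3 -1.468 -1.001
6 -3 -1.566 -0.934
7 -3 -1.514 -0.970
8 -3 -1.542 -0.951
9 -3 -1.527 -0.961
10 -3 -1.535 -0.956
11 -3 -1.530 -0.958
12 -3 -1.533 -0.957

(exact arithmetic carried between steps; '≈' marks a value shown rounded to 6 d.p. or computed from one; I and e_prev carry over from the previous line; the table rounds u and y to 3 d.p., halves away from zero)
n=0: y=0, sp=-3, e=sp−y=-3; I=-3, D=e−e_prev=-3; u=3/4·(-3)+0·(-3)+1/4·(-3)=-3; next y=1/5·0+1/2·(-3)=-1.5
n=1: y=-1.5, sp=-3, e=sp−y=-1.5; I=-4.5, D=e−e_prev=1.5; u=3/4·(-1.5)+0·(-4.5)+1/4·1.5=-0.75; next y=1/5·(-1.5)+1/2·(-0.75)=-0.675
n=2: y=-0.675, sp=-3, e=sp−y=-2.325; I=-6.825, D=e−e_prev=-0.825; u=3/4·(-2.325)+0·(-6.825)+1/4·(-0.825)=-1.95; next y=1/5·(-0.675)+1/2·(-1.95)=-1.11
n=3: y=-1.11, sp=-3, e=sp−y=-1.89; I=-8.715, D=e−e_prev=0.435; u=3/4·(-1.89)+0·(-8.715)+1/4·0.435=-1.30875; next y=1/5·(-1.11)+1/2·(-1.30875)=-0.876375
n=4: y=-0.876375, sp=-3, e=sp−y=-2.123625; I=-10.838625, D=e−e_prev=-0.233625; u=3/4·(-2.123625)+0·(-10.838625)+1/4·(-0.233625)=-1.651125; next y=1/5·(-0.876375)+1/2·(-1.651125)≈-1.000838
n=5: y≈-1.000838, sp=-3, e=sp−y≈-1.999163; I≈-12.837788, D=e−e_prev≈0.124463; u=3/4·(-1.999163)+0·(-12.837788)+1/4·0.124463≈-1.468256; next y=1/5·(-1.000838)+1/2·(-1.468256)≈-0.934296
n=6: y≈-0.934296, sp=-3, e=sp−y≈-2.065704; I≈-14.903492, D=e−e_prev≈-0.066542; u=3/4·(-2.065704)+0·(-14.903492)+1/4·(-0.066542)≈-1.565914; next y=1/5·(-0.934296)+1/2·(-1.565914)≈-0.969816
n=7: y=-0.969816, sp=-3, e=sp−y=-2.030184; I≈-16.933676, D=e−e_prev≈0.035520; u=3/4·(-2.030184)+0·(-16.933676)+1/4·0.035520≈-1.513758; next y=1/5·(-0.969816)+1/2·(-1.513758)≈-0.950842
n=8: y≈-0.950842, sp=-3, e=sp−y≈-2.049158; I≈-18.982834, D=e−e_prev≈-0.018974; u=3/4·(-2.049158)+0·(-18.982834)+1/4·(-0.018974)≈-1.541612; next y=1/5·(-0.950842)+1/2·(-1.541612)≈-0.960974
n=9: y≈-0.960974, sp=-3, e=sp−y≈-2.039026; I≈-21.021859, D=e−e_prev≈0.010132; u=3/4·(-2.039026)+0·(-21.021859)+1/4·0.010132≈-1.526736; next y=1/5·(-0.960974)+1/2·(-1.526736)≈-0.955563
n=10: y≈-0.955563, sp=-3, e=sp−y≈-2.044437; I≈-23.066296, D=e−e_prev≈-0.005411; u=3/4·(-2.044437)+0·(-23.066296)+1/4·(-0.005411)≈-1.534681; next y=1/5·(-0.955563)+1/2·(-1.534681)≈-0.958453
n=11: y≈-0.958453, sp=-3, e=sp−y≈-2.041547; I≈-25.107843, D=e−e_prev≈0.002890; u=3/4·(-2.041547)+0·(-25.107843)+1/4·0.002890≈-1.530438; next y=1/5·(-0.958453)+1/2·(-1.530438)≈-0.956909
n=12: y≈-0.956909, sp=-3, e=sp−y≈-2.043091; I≈-27.150934, D=e−e_prev≈-0.001543; u=3/4·(-2.043091)+0·(-27.150934)+1/4·(-0.001543)≈-1.532704; next y=1/5·(-0.956909)+1/2·(-1.532704)≈-0.957734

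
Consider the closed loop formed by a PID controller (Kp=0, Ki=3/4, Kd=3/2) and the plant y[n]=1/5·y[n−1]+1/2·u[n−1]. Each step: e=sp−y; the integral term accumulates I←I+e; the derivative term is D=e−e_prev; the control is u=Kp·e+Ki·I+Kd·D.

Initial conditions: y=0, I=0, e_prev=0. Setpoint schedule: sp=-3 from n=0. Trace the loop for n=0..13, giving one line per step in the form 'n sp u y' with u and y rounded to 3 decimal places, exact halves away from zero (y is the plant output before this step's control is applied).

0 -3 -6.750 0.000
1 -3 3.094 -3.375
2 -3 -11.243 0.872
3 -3 6.441 -5.447
4 -3 -18.253 2.131
5 -3 13.637 -8.700
6 -3 -29.337 5.078
7 -3 27.417 -13.653
8 -3 -48.110 10.978
9 -3 52.237 -21.859
10 -3 -80.988 21.747
11 -3 96.116 -36.144
12 -3 -139.053 40.829
13 -3 173.463 -61.361

(exact arithmetic carried between steps; '≈' marks a value shown rounded to 6 d.p. or computed from one; I and e_prev carry over from the previous line; the table rounds u and y to 3 d.p., halves away from zero)
n=0: y=0, sp=-3, e=sp−y=-3; I=-3, D=e−e_prev=-3; u=0·(-3)+3/4·(-3)+3/2·(-3)=-6.75; next y=1/5·0+1/2·(-6.75)=-3.375
n=1: y=-3.375, sp=-3, e=sp−y=0.375; I=-2.625, D=e−e_prev=3.375; u=0·0.375+3/4·(-2.625)+3/2·3.375=3.09375; next y=1/5·(-3.375)+1/2·3.09375=0.871875
n=2: y=0.871875, sp=-3, e=sp−y=-3.871875; I=-6.496875, D=e−e_prev=-4.246875; u=0·(-3.871875)+3/4·(-6.496875)+3/2·(-4.246875)≈-11.242969; next y=1/5·0.871875+1/2·(-11.242969)≈-5.447109
n=3: y≈-5.447109, sp=-3, e=sp−y≈2.447109; I≈-4.049766, D=e−e_prev≈6.318984; u=0·2.447109+3/4·(-4.049766)+3/2·6.318984≈6.441152; next y=1/5·(-5.447109)+1/2·6.441152≈2.131154
n=4: y≈2.131154, sp=-3, e=sp−y≈-5.131154; I≈-9.180920, D=e−e_prev≈-7.578264; u=0·(-5.131154)+3/4·(-9.180920)+3/2·(-7.578264)≈-18.253085; next y=1/5·2.131154+1/2·(-18.253085)≈-8.700312
n=5: y≈-8.700312, sp=-3, e=sp−y≈5.700312; I≈-3.480608, D=e−e_prev≈10.831466; u=0·5.700312+3/4·(-3.480608)+3/2·10.831466≈13.636743; next y=1/5·(-8.700312)+1/2·13.636743≈5.078309
n=6: y≈5.078309, sp=-3, e=sp−y≈-8.078309; I≈-11.558917, D=e−e_prev≈-13.778621; u=0·(-8.078309)+3/4·(-11.558917)+3/2·(-13.778621)≈-29.337120; next y=1/5·5.078309+1/2·(-29.337120)≈-13.652898
n=7: y≈-13.652898, sp=-3, e=sp−y≈10.652898; I≈-0.906019, D=e−e_prev≈18.731207; u=0·10.652898+3/4·(-0.906019)+3/2·18.731207≈27.417296; next y=1/5·(-13.652898)+1/2·27.417296≈10.978069
n=8: y≈10.978069, sp=-3, e=sp−y≈-13.978069; I≈-14.884088, D=e−e_prev≈-24.630967; u=0·(-13.978069)+3/4·(-14.884088)+3/2·(-24.630967)≈-48.109516; next y=1/5·10.978069+1/2·(-48.109516)≈-21.859144
n=9: y≈-21.859144, sp=-3, e=sp−y≈18.859144; I≈3.975056, D=e−e_prev≈32.837213; u=0·18.859144+3/4·3.975056+3/2·32.837213≈52.237111; next y=1/5·(-21.859144)+1/2·52.237111≈21.746727
n=10: y≈21.746727, sp=-3, e=sp−y≈-24.746727; I≈-20.771671, D=e−e_prev≈-43.605871; u=0·(-24.746727)+3/4·(-20.771671)+3/2·(-43.605871)≈-80.987559; next y=1/5·21.746727+1/2·(-80.987559)≈-36.144434
n=11: y≈-36.144434, sp=-3, e=sp−y≈33.144434; I≈12.372764, D=e−e_prev≈57.891161; u=0·33.144434+3/4·12.372764+3/2·57.891161≈96.116314; next y=1/5·(-36.144434)+1/2·96.116314≈40.829270
n=12: y≈40.829270, sp=-3, e=sp−y≈-43.829270; I≈-31.456507, D=e−e_prev≈-76.973705; u=0·(-43.829270)+3/4·(-31.456507)+3/2·(-76.973705)≈-139.052937; next y=1/5·40.829270+1/2·(-139.052937)≈-61.360614
n=13: y≈-61.360614, sp=-3, e=sp−y≈58.360614; I≈26.904108, D=e−e_prev≈102.189885; u=0·58.360614+3/4·26.904108+3/2·102.189885≈173.462908; next y=1/5·(-61.360614)+1/2·173.462908≈74.459331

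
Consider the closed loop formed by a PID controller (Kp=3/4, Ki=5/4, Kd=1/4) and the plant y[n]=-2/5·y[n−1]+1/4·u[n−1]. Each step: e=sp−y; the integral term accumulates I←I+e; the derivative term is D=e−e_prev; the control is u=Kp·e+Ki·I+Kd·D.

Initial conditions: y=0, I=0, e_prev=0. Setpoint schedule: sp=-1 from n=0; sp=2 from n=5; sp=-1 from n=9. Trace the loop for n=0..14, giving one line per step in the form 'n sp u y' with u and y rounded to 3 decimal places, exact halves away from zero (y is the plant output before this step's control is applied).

0 -1 -2.250 0.000
1 -1 -1.984 -0.563
2 -1 -3.328 -0.271
3 -1 -3.148 -0.723
4 -1 -4.115 -0.498
5 2 2.811 -0.830
6 2 1.320 1.035
7 2 5.509 -0.084
8 2 4.472 1.411
9 -1 0.761 0.554
10 -1 0.670 -0.031
11 -1 -1.162 0.180
12 -1 -1.364 -0.363
13 -1 -2.671 -0.196
14 -1 -2.749 -0.589

(exact arithmetic carried between steps; '≈' marks a value shown rounded to 6 d.p. or computed from one; I and e_prev carry over from the previous line; the table rounds u and y to 3 d.p., halves away from zero)
n=0: y=0, sp=-1, e=sp−y=-1; I=-1, D=e−e_prev=-1; u=3/4·(-1)+5/4·(-1)+1/4·(-1)=-2.25; next y=-2/5·0+1/4·(-2.25)=-0.5625
n=1: y=-0.5625, sp=-1, e=sp−y=-0.4375; I=-1.4375, D=e−e_prev=0.5625; u=3/4·(-0.4375)+5/4·(-1.4375)+1/4·0.5625=-1.984375; next y=-2/5·(-0.5625)+1/4·(-1.984375)≈-0.271094
n=2: y≈-0.271094, sp=-1, e=sp−y≈-0.728906; I≈-2.166406, D=e−e_prev≈-0.291406; u=3/4·(-0.728906)+5/4·(-2.166406)+1/4·(-0.291406)≈-3.327539; next y=-2/5·(-0.271094)+1/4·(-3.327539)≈-0.723447
n=3: y≈-0.723447, sp=-1, e=sp−y≈-0.276553; I≈-2.442959, D=e−e_prev≈0.452354; u=3/4·(-0.276553)+5/4·(-2.442959)+1/4·0.452354≈-3.148025; next y=-2/5·(-0.723447)+1/4·(-3.148025)≈-0.497627
n=4: y≈-0.497627, sp=-1, e=sp−y≈-0.502373; I≈-2.945332, D=e−e_prev≈-0.225820; u=3/4·(-0.502373)+5/4·(-2.945332)+1/4·(-0.225820)≈-4.114899; next y=-2/5·(-0.497627)+1/4·(-4.114899)≈-0.829674
n=5: y≈-0.829674, sp=2, e=sp−y≈2.829674; I≈-0.115658, D=e−e_prev≈3.332047; u=3/4·2.829674+5/4·(-0.115658)+1/4·3.332047≈2.810695; next y=-2/5·(-0.829674)+1/4·2.810695≈1.034543
n=6: y≈1.034543, sp=2, e=sp−y≈0.965457; I≈0.849799, D=e−e_prev≈-1.864217; u=3/4·0.965457+5/4·0.849799+1/4·(-1.864217)≈1.320287; next y=-2/5·1.034543+1/4·1.320287≈-0.083746
n=7: y≈-0.083746, sp=2, e=sp−y≈2.083746; I≈2.933544, D=e−e_prev≈1.118289; u=3/4·2.083746+5/4·2.933544+1/4·1.118289≈5.509312; next y=-2/5·(-0.083746)+1/4·5.509312≈1.410826
n=8: y≈1.410826, sp=2, e=sp−y≈0.589174; I≈3.522718, D=e−e_prev≈-1.494572; u=3/4·0.589174+5/4·3.522718+1/4·(-1.494572)≈4.471635; next y=-2/5·1.410826+1/4·4.471635≈0.553578
n=9: y≈0.553578, sp=-1, e=sp−y≈-1.553578; I≈1.969140, D=e−e_prev≈-2.142752; u=3/4·(-1.553578)+5/4·1.969140+1/4·(-2.142752)≈0.760553; next y=-2/5·0.553578+1/4·0.760553≈-0.031293
n=10: y≈-0.031293, sp=-1, e=sp−y≈-0.968707; I≈1.000433, D=e−e_prev≈0.584871; u=3/4·(-0.968707)+5/4·1.000433+1/4·0.584871≈0.670229; next y=-2/5·(-0.031293)+1/4·0.670229≈0.180074
n=11: y≈0.180074, sp=-1, e=sp−y≈-1.180074; I≈-0.179641, D=e−e_prev≈-0.211367; u=3/4·(-1.180074)+5/4·(-0.179641)+1/4·(-0.211367)≈-1.162450; next y=-2/5·0.180074+1/4·(-1.162450)≈-0.362642
n=12: y≈-0.362642, sp=-1, e=sp−y≈-0.637358; I≈-0.816999, D=e−e_prev≈0.542717; u=3/4·(-0.637358)+5/4·(-0.816999)+1/4·0.542717≈-1.363588; next y=-2/5·(-0.362642)+1/4·(-1.363588)≈-0.195840
n=13: y≈-0.195840, sp=-1, e=sp−y≈-0.804160; I≈-1.621159, D=e−e_prev≈-0.166802; u=3/4·(-0.804160)+5/4·(-1.621159)+1/4·(-0.166802)≈-2.671269; next y=-2/5·(-0.195840)+1/4·(-2.671269)≈-0.589481
n=14: y≈-0.589481, sp=-1, e=sp−y≈-0.410519; I≈-2.031678, D=e−e_prev≈0.393641; u=3/4·(-0.410519)+5/4·(-2.031678)+1/4·0.393641≈-2.749076; next y=-2/5·(-0.589481)+1/4·(-2.749076)≈-0.451477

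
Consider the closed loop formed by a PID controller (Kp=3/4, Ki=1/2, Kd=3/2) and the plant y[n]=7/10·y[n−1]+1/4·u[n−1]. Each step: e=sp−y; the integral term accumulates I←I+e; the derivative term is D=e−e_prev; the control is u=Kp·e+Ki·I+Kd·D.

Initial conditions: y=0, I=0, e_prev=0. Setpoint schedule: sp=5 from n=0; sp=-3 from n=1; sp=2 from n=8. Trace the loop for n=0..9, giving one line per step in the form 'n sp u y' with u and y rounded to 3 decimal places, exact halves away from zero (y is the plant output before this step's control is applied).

0 5 13.750 0.000
1 -3 -22.703 3.438
2 -3 9.679 -3.270
3 -3 -9.599 0.131
4 -3 0.644 -2.308
5 -3 -5.707 -1.455
6 -3 -2.476 -2.445
7 -3 -4.554 -2.331
8 2 10.241 -2.770
9 2 -4.859 0.621

(exact arithmetic carried between steps; '≈' marks a value shown rounded to 6 d.p. or computed from one; I and e_prev carry over from the previous line; the table rounds u and y to 3 d.p., halves away from zero)
n=0: y=0, sp=5, e=sp−y=5; I=5, D=e−e_prev=5; u=3/4·5+1/2·5+3/2·5=13.75; next y=7/10·0+1/4·13.75=3.4375
n=1: y=3.4375, sp=-3, e=sp−y=-6.4375; I=-1.4375, D=e−e_prev=-11.4375; u=3/4·(-6.4375)+1/2·(-1.4375)+3/2·(-11.4375)=-22.703125; next y=7/10·3.4375+1/4·(-22.703125)≈-3.269531
n=2: y≈-3.269531, sp=-3, e=sp−y≈0.269531; I≈-1.167969, D=e−e_prev≈6.707031; u=3/4·0.269531+1/2·(-1.167969)+3/2·6.707031≈9.678711; next y=7/10·(-3.269531)+1/4·9.678711≈0.131006
n=3: y≈0.131006, sp=-3, e=sp−y≈-3.131006; I≈-4.298975, D=e−e_prev≈-3.400537; u=3/4·(-3.131006)+1/2·(-4.298975)+3/2·(-3.400537)≈-9.598547; next y=7/10·0.131006+1/4·(-9.598547)≈-2.307933
n=4: y≈-2.307933, sp=-3, e=sp−y≈-0.692067; I≈-4.991042, D=e−e_prev≈2.438939; u=3/4·(-0.692067)+1/2·(-4.991042)+3/2·2.438939≈0.643837; next y=7/10·(-2.307933)+1/4·0.643837≈-1.454594
n=5: y≈-1.454594, sp=-3, e=sp−y≈-1.545406; I≈-6.536448, D=e−e_prev≈-0.853339; u=3/4·(-1.545406)+1/2·(-6.536448)+3/2·(-0.853339)≈-5.707287; next y=7/10·(-1.454594)+1/4·(-5.707287)≈-2.445037
n=6: y≈-2.445037, sp=-3, e=sp−y≈-0.554963; I≈-7.091411, D=e−e_prev≈0.990444; u=3/4·(-0.554963)+1/2·(-7.091411)+3/2·0.990444≈-2.476262; next y=7/10·(-2.445037)+1/4·(-2.476262)≈-2.330592
n=7: y≈-2.330592, sp=-3, e=sp−y≈-0.669408; I≈-7.760819, D=e−e_prev≈-0.114446; u=3/4·(-0.669408)+1/2·(-7.760819)+3/2·(-0.114446)≈-4.554134; next y=7/10·(-2.330592)+1/4·(-4.554134)≈-2.769948
n=8: y≈-2.769948, sp=2, e=sp−y≈4.769948; I≈-2.990871, D=e−e_prev≈5.439356; u=3/4·4.769948+1/2·(-2.990871)+3/2·5.439356≈10.241059; next y=7/10·(-2.769948)+1/4·10.241059≈0.621301
n=9: y≈0.621301, sp=2, e=sp−y≈1.378699; I≈-1.612173, D=e−e_prev≈-3.391249; u=3/4·1.378699+1/2·(-1.612173)+3/2·(-3.391249)≈-4.858936; next y=7/10·0.621301+1/4·(-4.858936)≈-0.779823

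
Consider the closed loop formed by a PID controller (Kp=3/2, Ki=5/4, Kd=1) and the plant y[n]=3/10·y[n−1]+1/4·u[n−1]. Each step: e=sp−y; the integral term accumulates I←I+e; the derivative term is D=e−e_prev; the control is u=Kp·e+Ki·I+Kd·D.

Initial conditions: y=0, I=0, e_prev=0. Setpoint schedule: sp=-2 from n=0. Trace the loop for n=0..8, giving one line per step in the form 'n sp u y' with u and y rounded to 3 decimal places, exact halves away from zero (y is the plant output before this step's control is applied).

(exact arithmetic carried between steps; '≈' marks a value shown rounded to 6 d.p. or computed from one; I and e_prev carry over from the previous line; the table rounds u and y to 3 d.p., halves away from zero)
n=0: y=0, sp=-2, e=sp−y=-2; I=-2, D=e−e_prev=-2; u=3/2·(-2)+5/4·(-2)+1·(-2)=-7.5; next y=3/10·0+1/4·(-7.5)=-1.875
n=1: y=-1.875, sp=-2, e=sp−y=-0.125; I=-2.125, D=e−e_prev=1.875; u=3/2·(-0.125)+5/4·(-2.125)+1·1.875=-0.96875; next y=3/10·(-1.875)+1/4·(-0.96875)≈-0.804688
n=2: y≈-0.804688, sp=-2, e=sp−y≈-1.195313; I≈-3.320313, D=e−e_prev≈-1.070313; u=3/2·(-1.195313)+5/4·(-3.320313)+1·(-1.070313)≈-7.013672; next y=3/10·(-0.804688)+1/4·(-7.013672)≈-1.994824
n=3: y≈-1.994824, sp=-2, e=sp−y≈-0.005176; I≈-3.325488, D=e−e_prev≈1.190137; u=3/2·(-0.005176)+5/4·(-3.325488)+1·1.190137≈-2.974487; next y=3/10·(-1.994824)+1/4·(-2.974487)≈-1.342069
n=4: y≈-1.342069, sp=-2, e=sp−y≈-0.657931; I≈-3.983419, D=e−e_prev≈-0.652755; u=3/2·(-0.657931)+5/4·(-3.983419)+1·(-0.652755)≈-6.618925; next y=3/10·(-1.342069)+1/4·(-6.618925)≈-2.057352
n=5: y≈-2.057352, sp=-2, e=sp−y≈0.057352; I≈-3.926067, D=e−e_prev≈0.715283; u=3/2·0.057352+5/4·(-3.926067)+1·0.715283≈-4.106273; next y=3/10·(-2.057352)+1/4·(-4.106273)≈-1.643774
n=6: y≈-1.643774, sp=-2, e=sp−y≈-0.356226; I≈-4.282293, D=e−e_prev≈-0.413578; u=3/2·(-0.356226)+5/4·(-4.282293)+1·(-0.413578)≈-6.300784; next y=3/10·(-1.643774)+1/4·(-6.300784)≈-2.068328
n=7: y≈-2.068328, sp=-2, e=sp−y≈0.068328; I≈-4.213965, D=e−e_prev≈0.424554; u=3/2·0.068328+5/4·(-4.213965)+1·0.424554≈-4.740410; next y=3/10·(-2.068328)+1/4·(-4.740410)≈-1.805601
n=8: y≈-1.805601, sp=-2, e=sp−y≈-0.194399; I≈-4.408364, D=e−e_prev≈-0.262727; u=3/2·(-0.194399)+5/4·(-4.408364)+1·(-0.262727)≈-6.064781; next y=3/10·(-1.805601)+1/4·(-6.064781)≈-2.057876

0 -2 -7.500 0.000
1 -2 -0.969 -1.875
2 -2 -7.014 -0.805
3 -2 -2.974 -1.995
4 -2 -6.619 -1.342
5 -2 -4.106 -2.057
6 -2 -6.301 -1.644
7 -2 -4.740 -2.068
8 -2 -6.065 -1.806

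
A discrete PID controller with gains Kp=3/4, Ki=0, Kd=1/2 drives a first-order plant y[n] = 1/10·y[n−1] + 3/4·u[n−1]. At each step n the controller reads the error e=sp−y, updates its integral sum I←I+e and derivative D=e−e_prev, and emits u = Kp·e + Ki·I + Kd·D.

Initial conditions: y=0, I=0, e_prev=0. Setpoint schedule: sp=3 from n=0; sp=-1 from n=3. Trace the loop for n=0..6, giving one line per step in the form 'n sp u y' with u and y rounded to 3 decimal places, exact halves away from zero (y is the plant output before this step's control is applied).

(exact arithmetic carried between steps; '≈' marks a value shown rounded to 6 d.p. or computed from one; I and e_prev carry over from the previous line; the table rounds u and y to 3 d.p., halves away from zero)
n=0: y=0, sp=3, e=sp−y=3; I=3, D=e−e_prev=3; u=3/4·3+0·3+1/2·3=3.75; next y=1/10·0+3/4·3.75=2.8125
n=1: y=2.8125, sp=3, e=sp−y=0.1875; I=3.1875, D=e−e_prev=-2.8125; u=3/4·0.1875+0·3.1875+1/2·(-2.8125)=-1.265625; next y=1/10·2.8125+3/4·(-1.265625)≈-0.667969
n=2: y≈-0.667969, sp=3, e=sp−y≈3.667969; I≈6.855469, D=e−e_prev≈3.480469; u=3/4·3.667969+0·6.855469+1/2·3.480469≈4.491211; next y=1/10·(-0.667969)+3/4·4.491211≈3.301611
n=3: y≈3.301611, sp=-1, e=sp−y≈-4.301611; I≈2.553857, D=e−e_prev≈-7.969580; u=3/4·(-4.301611)+0·2.553857+1/2·(-7.969580)≈-7.210999; next y=1/10·3.301611+3/4·(-7.210999)≈-5.078088
n=4: y≈-5.078088, sp=-1, e=sp−y≈4.078088; I≈6.631945, D=e−e_prev≈8.379699; u=3/4·4.078088+0·6.631945+1/2·8.379699≈7.248415; next y=1/10·(-5.078088)+3/4·7.248415≈4.928503
n=5: y≈4.928503, sp=-1, e=sp−y≈-5.928503; I≈0.703442, D=e−e_prev≈-10.006591; u=3/4·(-5.928503)+0·0.703442+1/2·(-10.006591)≈-9.449672; next y=1/10·4.928503+3/4·(-9.449672)≈-6.594404
n=6: y≈-6.594404, sp=-1, e=sp−y≈5.594404; I≈6.297846, D=e−e_prev≈11.522907; u=3/4·5.594404+0·6.297846+1/2·11.522907≈9.957256; next y=1/10·(-6.594404)+3/4·9.957256≈6.808502

0 3 3.750 0.000
1 3 -1.266 2.813
2 3 4.491 -0.668
3 -1 -7.211 3.302
4 -1 7.248 -5.078
5 -1 -9.450 4.929
6 -1 9.957 -6.594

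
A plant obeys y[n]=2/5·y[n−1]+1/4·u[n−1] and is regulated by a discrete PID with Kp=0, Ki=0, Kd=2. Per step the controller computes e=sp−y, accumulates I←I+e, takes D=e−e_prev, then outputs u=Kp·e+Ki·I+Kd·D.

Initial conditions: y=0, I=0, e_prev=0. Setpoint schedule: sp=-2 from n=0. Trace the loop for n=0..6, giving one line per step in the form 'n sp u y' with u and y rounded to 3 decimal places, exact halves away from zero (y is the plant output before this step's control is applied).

(exact arithmetic carried between steps; '≈' marks a value shown rounded to 6 d.p. or computed from one; I and e_prev carry over from the previous line; the table rounds u and y to 3 d.p., halves away from zero)
n=0: y=0, sp=-2, e=sp−y=-2; I=-2, D=e−e_prev=-2; u=0·(-2)+0·(-2)+2·(-2)=-4; next y=2/5·0+1/4·(-4)=-1
n=1: y=-1, sp=-2, e=sp−y=-1; I=-3, D=e−e_prev=1; u=0·(-1)+0·(-3)+2·1=2; next y=2/5·(-1)+1/4·2=0.1
n=2: y=0.1, sp=-2, e=sp−y=-2.1; I=-5.1, D=e−e_prev=-1.1; u=0·(-2.1)+0·(-5.1)+2·(-1.1)=-2.2; next y=2/5·0.1+1/4·(-2.2)=-0.51
n=3: y=-0.51, sp=-2, e=sp−y=-1.49; I=-6.59, D=e−e_prev=0.61; u=0·(-1.49)+0·(-6.59)+2·0.61=1.22; next y=2/5·(-0.51)+1/4·1.22=0.101
n=4: y=0.101, sp=-2, e=sp−y=-2.101; I=-8.691, D=e−e_prev=-0.611; u=0·(-2.101)+0·(-8.691)+2·(-0.611)=-1.222; next y=2/5·0.101+1/4·(-1.222)=-0.2651
n=5: y=-0.2651, sp=-2, e=sp−y=-1.7349; I=-10.4259, D=e−e_prev=0.3661; u=0·(-1.7349)+0·(-10.4259)+2·0.3661=0.7322; next y=2/5·(-0.2651)+1/4·0.7322=0.07701
n=6: y=0.07701, sp=-2, e=sp−y=-2.07701; I=-12.50291, D=e−e_prev=-0.34211; u=0·(-2.07701)+0·(-12.50291)+2·(-0.34211)=-0.68422; next y=2/5·0.07701+1/4·(-0.68422)=-0.140251

0 -2 -4.000 0.000
1 -2 2.000 -1.000
2 -2 -2.200 0.100
3 -2 1.220 -0.510
4 -2 -1.222 0.101
5 -2 0.732 -0.265
6 -2 -0.684 0.077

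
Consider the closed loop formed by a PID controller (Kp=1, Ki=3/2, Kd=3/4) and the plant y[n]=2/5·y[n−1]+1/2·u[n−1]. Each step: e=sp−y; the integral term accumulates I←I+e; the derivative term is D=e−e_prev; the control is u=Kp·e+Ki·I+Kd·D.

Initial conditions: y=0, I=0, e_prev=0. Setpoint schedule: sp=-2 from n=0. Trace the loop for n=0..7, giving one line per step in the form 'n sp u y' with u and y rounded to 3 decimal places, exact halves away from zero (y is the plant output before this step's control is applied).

0 -2 -6.500 0.000
1 -2 2.563 -3.250
2 -2 -8.502 -0.019
3 -2 4.728 -4.258
4 -2 -11.051 0.661
5 -2 7.894 -5.261
6 -2 -14.743 1.842
7 -2 12.371 -6.634

(exact arithmetic carried between steps; '≈' marks a value shown rounded to 6 d.p. or computed from one; I and e_prev carry over from the previous line; the table rounds u and y to 3 d.p., halves away from zero)
n=0: y=0, sp=-2, e=sp−y=-2; I=-2, D=e−e_prev=-2; u=1·(-2)+3/2·(-2)+3/4·(-2)=-6.5; next y=2/5·0+1/2·(-6.5)=-3.25
n=1: y=-3.25, sp=-2, e=sp−y=1.25; I=-0.75, D=e−e_prev=3.25; u=1·1.25+3/2·(-0.75)+3/4·3.25=2.5625; next y=2/5·(-3.25)+1/2·2.5625=-0.01875
n=2: y=-0.01875, sp=-2, e=sp−y=-1.98125; I=-2.73125, D=e−e_prev=-3.23125; u=1·(-1.98125)+3/2·(-2.73125)+3/4·(-3.23125)≈-8.501563; next y=2/5·(-0.01875)+1/2·(-8.501563)≈-4.258281
n=3: y≈-4.258281, sp=-2, e=sp−y≈2.258281; I≈-0.472969, D=e−e_prev≈4.239531; u=1·2.258281+3/2·(-0.472969)+3/4·4.239531≈4.728477; next y=2/5·(-4.258281)+1/2·4.728477≈0.660926
n=4: y≈0.660926, sp=-2, e=sp−y≈-2.660926; I≈-3.133895, D=e−e_prev≈-4.919207; u=1·(-2.660926)+3/2·(-3.133895)+3/4·(-4.919207)≈-11.051173; next y=2/5·0.660926+1/2·(-11.051173)≈-5.261216
n=5: y≈-5.261216, sp=-2, e=sp−y≈3.261216; I≈0.127322, D=e−e_prev≈5.922142; u=1·3.261216+3/2·0.127322+3/4·5.922142≈7.893805; next y=2/5·(-5.261216)+1/2·7.893805≈1.842416
n=6: y≈1.842416, sp=-2, e=sp−y≈-3.842416; I≈-3.715094, D=e−e_prev≈-7.103632; u=1·(-3.842416)+3/2·(-3.715094)+3/4·(-7.103632)≈-14.742782; next y=2/5·1.842416+1/2·(-14.742782)≈-6.634424
n=7: y≈-6.634424, sp=-2, e=sp−y≈4.634424; I≈0.919330, D=e−e_prev≈8.476840; u=1·4.634424+3/2·0.919330+3/4·8.476840≈12.371050; next y=2/5·(-6.634424)+1/2·12.371050≈3.531755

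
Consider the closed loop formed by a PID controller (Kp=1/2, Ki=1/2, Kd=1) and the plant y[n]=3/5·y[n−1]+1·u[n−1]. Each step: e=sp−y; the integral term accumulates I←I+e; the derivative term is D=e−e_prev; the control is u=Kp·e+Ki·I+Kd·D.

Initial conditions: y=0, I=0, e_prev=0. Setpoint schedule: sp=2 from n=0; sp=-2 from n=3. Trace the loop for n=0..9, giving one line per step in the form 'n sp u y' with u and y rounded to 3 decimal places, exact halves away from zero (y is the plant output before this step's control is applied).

0 2 4.000 0.000
1 2 -5.000 4.000
2 2 11.200 -2.600
3 -2 -25.580 9.640
4 -2 43.712 -19.796
5 -2 -80.087 31.834
6 -2 140.268 -60.986
7 -2 -252.384 103.676
8 -2 447.149 -190.178
9 -2 -799.056 333.042

(exact arithmetic carried between steps; '≈' marks a value shown rounded to 6 d.p. or computed from one; I and e_prev carry over from the previous line; the table rounds u and y to 3 d.p., halves away from zero)
n=0: y=0, sp=2, e=sp−y=2; I=2, D=e−e_prev=2; u=1/2·2+1/2·2+1·2=4; next y=3/5·0+1·4=4
n=1: y=4, sp=2, e=sp−y=-2; I=0, D=e−e_prev=-4; u=1/2·(-2)+1/2·0+1·(-4)=-5; next y=3/5·4+1·(-5)=-2.6
n=2: y=-2.6, sp=2, e=sp−y=4.6; I=4.6, D=e−e_prev=6.6; u=1/2·4.6+1/2·4.6+1·6.6=11.2; next y=3/5·(-2.6)+1·11.2=9.64
n=3: y=9.64, sp=-2, e=sp−y=-11.64; I=-7.04, D=e−e_prev=-16.24; u=1/2·(-11.64)+1/2·(-7.04)+1·(-16.24)=-25.58; next y=3/5·9.64+1·(-25.58)=-19.796
n=4: y=-19.796, sp=-2, e=sp−y=17.796; I=10.756, D=e−e_prev=29.436; u=1/2·17.796+1/2·10.756+1·29.436=43.712; next y=3/5·(-19.796)+1·43.712=31.8344
n=5: y=31.8344, sp=-2, e=sp−y=-33.8344; I=-23.0784, D=e−e_prev=-51.6304; u=1/2·(-33.8344)+1/2·(-23.0784)+1·(-51.6304)=-80.0868; next y=3/5·31.8344+1·(-80.0868)=-60.98616
n=6: y=-60.98616, sp=-2, e=sp−y=58.98616; I=35.90776, D=e−e_prev=92.82056; u=1/2·58.98616+1/2·35.90776+1·92.82056=140.26752; next y=3/5·(-60.98616)+1·140.26752=103.675824
n=7: y=103.675824, sp=-2, e=sp−y=-105.675824; I=-69.768064, D=e−e_prev=-164.661984; u=1/2·(-105.675824)+1/2·(-69.768064)+1·(-164.661984)=-252.383928; next y=3/5·103.675824+1·(-252.383928)≈-190.178434
n=8: y≈-190.178434, sp=-2, e=sp−y≈188.178434; I≈118.410370, D=e−e_prev≈293.854258; u=1/2·188.178434+1/2·118.410370+1·293.854258≈447.148659; next y=3/5·(-190.178434)+1·447.148659≈333.041599
n=9: y≈333.041599, sp=-2, e=sp−y≈-335.041599; I≈-216.631229, D=e−e_prev≈-523.220033; u=1/2·(-335.041599)+1/2·(-216.631229)+1·(-523.220033)≈-799.056447; next y=3/5·333.041599+1·(-799.056447)≈-599.231487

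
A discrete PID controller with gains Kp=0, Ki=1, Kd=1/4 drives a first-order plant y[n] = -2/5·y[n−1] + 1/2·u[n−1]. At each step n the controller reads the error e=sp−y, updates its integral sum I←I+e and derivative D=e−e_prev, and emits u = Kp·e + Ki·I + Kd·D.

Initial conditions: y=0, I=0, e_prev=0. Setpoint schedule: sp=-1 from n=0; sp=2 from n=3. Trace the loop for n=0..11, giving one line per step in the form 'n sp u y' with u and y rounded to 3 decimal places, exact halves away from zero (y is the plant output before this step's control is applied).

(exact arithmetic carried between steps; '≈' marks a value shown rounded to 6 d.p. or computed from one; I and e_prev carry over from the previous line; the table rounds u and y to 3 d.p., halves away from zero)
n=0: y=0, sp=-1, e=sp−y=-1; I=-1, D=e−e_prev=-1; u=0·(-1)+1·(-1)+1/4·(-1)=-1.25; next y=-2/5·0+1/2·(-1.25)=-0.625
n=1: y=-0.625, sp=-1, e=sp−y=-0.375; I=-1.375, D=e−e_prev=0.625; u=0·(-0.375)+1·(-1.375)+1/4·0.625=-1.21875; next y=-2/5·(-0.625)+1/2·(-1.21875)=-0.359375
n=2: y=-0.359375, sp=-1, e=sp−y=-0.640625; I=-2.015625, D=e−e_prev=-0.265625; u=0·(-0.640625)+1·(-2.015625)+1/4·(-0.265625)≈-2.082031; next y=-2/5·(-0.359375)+1/2·(-2.082031)≈-0.897266
n=3: y≈-0.897266, sp=2, e=sp−y≈2.897266; I≈0.881641, D=e−e_prev≈3.537891; u=0·2.897266+1·0.881641+1/4·3.537891≈1.766113; next y=-2/5·(-0.897266)+1/2·1.766113≈1.241963
n=4: y≈1.241963, sp=2, e=sp−y≈0.758037; I≈1.639678, D=e−e_prev≈-2.139229; u=0·0.758037+1·1.639678+1/4·(-2.139229)≈1.104871; next y=-2/5·1.241963+1/2·1.104871≈0.055650
n=5: y≈0.055650, sp=2, e=sp−y≈1.944350; I≈3.584028, D=e−e_prev≈1.186313; u=0·1.944350+1·3.584028+1/4·1.186313≈3.880606; next y=-2/5·0.055650+1/2·3.880606≈1.918043
n=6: y≈1.918043, sp=2, e=sp−y≈0.081957; I≈3.665985, D=e−e_prev≈-1.862393; u=0·0.081957+1·3.665985+1/4·(-1.862393)≈3.200387; next y=-2/5·1.918043+1/2·3.200387≈0.832976
n=7: y≈0.832976, sp=2, e=sp−y≈1.167024; I≈4.833009, D=e−e_prev≈1.085067; u=0·1.167024+1·4.833009+1/4·1.085067≈5.104275; next y=-2/5·0.832976+1/2·5.104275≈2.218947
n=8: y≈2.218947, sp=2, e=sp−y≈-0.218947; I≈4.614061, D=e−e_prev≈-1.385971; u=0·(-0.218947)+1·4.614061+1/4·(-1.385971)≈4.267569; next y=-2/5·2.218947+1/2·4.267569≈1.246205
n=9: y≈1.246205, sp=2, e=sp−y≈0.753795; I≈5.367856, D=e−e_prev≈0.972742; u=0·0.753795+1·5.367856+1/4·0.972742≈5.611041; next y=-2/5·1.246205+1/2·5.611041≈2.307039
n=10: y≈2.307039, sp=2, e=sp−y≈-0.307039; I≈5.060817, D=e−e_prev≈-1.060833; u=0·(-0.307039)+1·5.060817+1/4·(-1.060833)≈4.795609; next y=-2/5·2.307039+1/2·4.795609≈1.474989
n=11: y≈1.474989, sp=2, e=sp−y≈0.525011; I≈5.585828, D=e−e_prev≈0.832049; u=0·0.525011+1·5.585828+1/4·0.832049≈5.793841; next y=-2/5·1.474989+1/2·5.793841≈2.306925

0 -1 -1.250 0.000
1 -1 -1.219 -0.625
2 -1 -2.082 -0.359
3 2 1.766 -0.897
4 2 1.105 1.242
5 2 3.881 0.056
6 2 3.200 1.918
7 2 5.104 0.833
8 2 4.268 2.219
9 2 5.611 1.246
10 2 4.796 2.307
11 2 5.794 1.475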